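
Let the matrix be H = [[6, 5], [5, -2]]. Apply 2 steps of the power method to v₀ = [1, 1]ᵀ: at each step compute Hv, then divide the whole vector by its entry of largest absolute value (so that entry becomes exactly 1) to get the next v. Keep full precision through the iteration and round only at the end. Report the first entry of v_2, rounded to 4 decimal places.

Hv0 = (11.00000, 3.00000); divide by 11.00000 → v1 = (1.00000, 0.27273)
Hv1 = (7.36364, 4.45455); divide by 7.36364 → v2 = (1.00000, 0.60494)
Requested entry of v2: 81/81 = 1.0000

1.0000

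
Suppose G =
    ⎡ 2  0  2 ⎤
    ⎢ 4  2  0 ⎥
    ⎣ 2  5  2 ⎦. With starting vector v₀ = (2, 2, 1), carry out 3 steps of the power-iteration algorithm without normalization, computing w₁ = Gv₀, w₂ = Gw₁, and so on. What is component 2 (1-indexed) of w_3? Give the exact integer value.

w1 = Gv₀ = (2·2 + 0·2 + 2·1; 4·2 + 2·2 + 0·1; 2·2 + 5·2 + 2·1) = (6, 12, 16)
w2 = Gw1 = (2·6 + 0·12 + 2·16; 4·6 + 2·12 + 0·16; 2·6 + 5·12 + 2·16) = (44, 48, 104)
w3 = Gw2 = (296, 272, 536)
The requested component of w3 is 272.

272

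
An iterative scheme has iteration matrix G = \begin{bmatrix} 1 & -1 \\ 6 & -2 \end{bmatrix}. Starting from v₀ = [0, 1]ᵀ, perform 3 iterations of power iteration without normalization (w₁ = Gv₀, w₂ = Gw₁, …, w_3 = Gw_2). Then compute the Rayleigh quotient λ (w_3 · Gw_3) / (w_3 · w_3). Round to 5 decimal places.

w1 = Gv₀ = (1·0 + (-1)·1; 6·0 + (-2)·1) = (-1, -2)
w2 = Gw1 = (1·(-1) + (-1)·(-2); 6·(-1) + (-2)·(-2)) = (1, -2)
w3 = Gw2 = (3, 10)
Gw3 = (-7, -2)
w3·Gw3 = 3·(-7) + 10·(-2) = -41; w3·w3 = 3·3 + 10·10 = 109
λ ≈ -41/109 = -0.37615

-0.37615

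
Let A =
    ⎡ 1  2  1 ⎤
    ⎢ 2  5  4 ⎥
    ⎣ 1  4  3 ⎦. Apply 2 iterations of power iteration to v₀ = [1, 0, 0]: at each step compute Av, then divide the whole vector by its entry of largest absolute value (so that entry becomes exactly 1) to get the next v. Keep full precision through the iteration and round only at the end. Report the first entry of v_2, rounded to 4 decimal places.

0.3750

Av0 = (1.00000, 2.00000, 1.00000); divide by 2.00000 → v1 = (0.50000, 1.00000, 0.50000)
Av1 = (3.00000, 8.00000, 6.00000); divide by 8.00000 → v2 = (0.37500, 1.00000, 0.75000)
Requested entry of v2: 6/16 = 0.3750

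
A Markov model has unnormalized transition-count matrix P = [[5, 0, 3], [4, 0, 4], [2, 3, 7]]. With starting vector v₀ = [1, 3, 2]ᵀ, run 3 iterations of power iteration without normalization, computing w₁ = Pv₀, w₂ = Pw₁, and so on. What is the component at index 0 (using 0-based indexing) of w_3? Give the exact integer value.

1349

w1 = Pv₀ = (5·1 + 0·3 + 3·2; 4·1 + 0·3 + 4·2; 2·1 + 3·3 + 7·2) = (11, 12, 25)
w2 = Pw1 = (5·11 + 0·12 + 3·25; 4·11 + 0·12 + 4·25; 2·11 + 3·12 + 7·25) = (130, 144, 233)
w3 = Pw2 = (1349, 1452, 2323)
The requested component of w3 is 1349.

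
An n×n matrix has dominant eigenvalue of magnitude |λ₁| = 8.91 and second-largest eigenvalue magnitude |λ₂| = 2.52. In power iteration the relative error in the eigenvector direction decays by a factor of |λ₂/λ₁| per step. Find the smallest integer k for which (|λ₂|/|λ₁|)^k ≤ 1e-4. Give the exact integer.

8

|λ₂/λ₁| = 2.52/8.91 = 0.28283
Need k ≥ ln(1e-4) / ln(0.28283) = -9.2103 / -1.2629 ≈ 7.293
Smallest integer k satisfying the bound: 8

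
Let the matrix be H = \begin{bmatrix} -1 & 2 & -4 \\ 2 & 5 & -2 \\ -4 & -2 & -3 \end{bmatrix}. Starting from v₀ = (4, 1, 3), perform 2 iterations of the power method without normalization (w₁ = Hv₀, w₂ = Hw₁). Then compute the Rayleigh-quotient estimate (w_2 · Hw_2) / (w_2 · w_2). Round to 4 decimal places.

w1 = Hv₀ = ((-1)·4 + 2·1 + (-4)·3; 2·4 + 5·1 + (-2)·3; (-4)·4 + (-2)·1 + (-3)·3) = (-14, 7, -27)
w2 = Hw1 = ((-1)·(-14) + 2·7 + (-4)·(-27); 2·(-14) + 5·7 + (-2)·(-27); (-4)·(-14) + (-2)·7 + (-3)·(-27)) = (136, 61, 123)
Hw2 = (-506, 331, -1035)
w2·Hw2 = 136·(-506) + 61·331 + 123·(-1035) = -175930; w2·w2 = 136·136 + 61·61 + 123·123 = 37346
λ ≈ -175930/37346 = -4.7108

-4.7108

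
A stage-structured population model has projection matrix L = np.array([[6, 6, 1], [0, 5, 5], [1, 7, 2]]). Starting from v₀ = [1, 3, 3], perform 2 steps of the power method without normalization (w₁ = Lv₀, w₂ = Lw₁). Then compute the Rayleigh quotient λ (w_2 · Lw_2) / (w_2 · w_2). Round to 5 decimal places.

w1 = Lv₀ = (6·1 + 6·3 + 1·3; 0·1 + 5·3 + 5·3; 1·1 + 7·3 + 2·3) = (27, 30, 28)
w2 = Lw1 = (6·27 + 6·30 + 1·28; 0·27 + 5·30 + 5·28; 1·27 + 7·30 + 2·28) = (370, 290, 293)
Lw2 = (4253, 2915, 2986)
w2·Lw2 = 370·4253 + 290·2915 + 293·2986 = 3293858; w2·w2 = 370·370 + 290·290 + 293·293 = 306849
λ ≈ 3293858/306849 = 10.73446

λ ≈ 10.73446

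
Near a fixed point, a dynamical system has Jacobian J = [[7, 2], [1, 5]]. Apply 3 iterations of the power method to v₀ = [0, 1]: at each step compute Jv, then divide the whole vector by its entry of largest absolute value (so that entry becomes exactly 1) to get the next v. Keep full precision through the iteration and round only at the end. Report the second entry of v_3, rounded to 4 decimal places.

0.7162

Jv0 = (2.00000, 5.00000); divide by 5.00000 → v1 = (0.40000, 1.00000)
Jv1 = (4.80000, 5.40000); divide by 5.40000 → v2 = (0.88889, 1.00000)
Jv2 = (8.22222, 5.88889); divide by 8.22222 → v3 = (1.00000, 0.71622)
Requested entry of v3: 159/222 = 0.7162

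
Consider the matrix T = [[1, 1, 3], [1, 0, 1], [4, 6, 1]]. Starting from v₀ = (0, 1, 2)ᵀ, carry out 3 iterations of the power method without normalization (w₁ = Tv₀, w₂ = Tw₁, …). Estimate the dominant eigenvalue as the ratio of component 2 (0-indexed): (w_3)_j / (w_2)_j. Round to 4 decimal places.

w1 = Tv₀ = (1·0 + 1·1 + 3·2; 1·0 + 0·1 + 1·2; 4·0 + 6·1 + 1·2) = (7, 2, 8)
w2 = Tw1 = (1·7 + 1·2 + 3·8; 1·7 + 0·2 + 1·8; 4·7 + 6·2 + 1·8) = (33, 15, 48)
w3 = Tw2 = (192, 81, 270)
Ratio at component: 270 / 48 = 5.6250

5.6250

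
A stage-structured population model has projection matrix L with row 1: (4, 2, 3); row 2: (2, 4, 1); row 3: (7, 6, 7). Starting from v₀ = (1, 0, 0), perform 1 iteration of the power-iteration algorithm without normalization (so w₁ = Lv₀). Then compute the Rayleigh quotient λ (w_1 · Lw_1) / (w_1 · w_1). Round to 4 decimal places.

12.0725

w1 = Lv₀ = (4, 2, 7)
Lw1 = (41, 23, 89)
w1·Lw1 = 4·41 + 2·23 + 7·89 = 833; w1·w1 = 4·4 + 2·2 + 7·7 = 69
λ ≈ 833/69 = 12.0725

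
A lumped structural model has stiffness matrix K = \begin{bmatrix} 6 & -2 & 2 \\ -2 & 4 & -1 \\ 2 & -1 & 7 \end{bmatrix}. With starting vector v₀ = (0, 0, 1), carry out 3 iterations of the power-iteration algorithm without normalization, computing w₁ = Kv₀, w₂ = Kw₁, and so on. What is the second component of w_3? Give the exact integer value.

-170

w1 = Kv₀ = (2, -1, 7)
w2 = Kw1 = (28, -15, 54)
w3 = Kw2 = (306, -170, 449)
The requested component of w3 is -170.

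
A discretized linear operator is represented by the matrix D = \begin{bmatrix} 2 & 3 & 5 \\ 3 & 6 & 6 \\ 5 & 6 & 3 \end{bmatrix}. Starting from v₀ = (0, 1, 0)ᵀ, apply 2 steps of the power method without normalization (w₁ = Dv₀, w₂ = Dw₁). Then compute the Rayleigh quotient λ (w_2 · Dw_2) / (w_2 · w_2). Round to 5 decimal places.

13.34829

w1 = Dv₀ = (2·0 + 3·1 + 5·0; 3·0 + 6·1 + 6·0; 5·0 + 6·1 + 3·0) = (3, 6, 6)
w2 = Dw1 = (2·3 + 3·6 + 5·6; 3·3 + 6·6 + 6·6; 5·3 + 6·6 + 3·6) = (54, 81, 69)
Dw2 = (696, 1062, 963)
w2·Dw2 = 54·696 + 81·1062 + 69·963 = 190053; w2·w2 = 54·54 + 81·81 + 69·69 = 14238
λ ≈ 190053/14238 = 13.34829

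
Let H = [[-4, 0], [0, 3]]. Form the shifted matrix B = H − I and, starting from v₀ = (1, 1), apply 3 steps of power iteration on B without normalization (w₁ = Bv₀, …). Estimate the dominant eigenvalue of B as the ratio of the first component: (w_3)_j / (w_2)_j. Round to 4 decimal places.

B = H − I has rows (-5, 0); (0, 2)
w1 = Bv₀ = ((-5)·1 + 0·1; 0·1 + 2·1) = (-5, 2)
w2 = Bw1 = ((-5)·(-5) + 0·2; 0·(-5) + 2·2) = (25, 4)
w3 = Bw2 = (-125, 8)
Ratio: -125/25 = -5.0000

-5.0000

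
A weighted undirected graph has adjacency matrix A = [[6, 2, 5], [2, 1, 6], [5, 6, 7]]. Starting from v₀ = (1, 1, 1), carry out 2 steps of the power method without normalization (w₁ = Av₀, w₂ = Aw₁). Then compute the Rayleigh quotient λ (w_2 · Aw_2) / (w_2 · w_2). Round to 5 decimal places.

14.17148

w1 = Av₀ = (6·1 + 2·1 + 5·1; 2·1 + 1·1 + 6·1; 5·1 + 6·1 + 7·1) = (13, 9, 18)
w2 = Aw1 = (6·13 + 2·9 + 5·18; 2·13 + 1·9 + 6·18; 5·13 + 6·9 + 7·18) = (186, 143, 245)
Aw2 = (2627, 1985, 3503)
w2·Aw2 = 186·2627 + 143·1985 + 245·3503 = 1630712; w2·w2 = 186·186 + 143·143 + 245·245 = 115070
λ ≈ 1630712/115070 = 14.17148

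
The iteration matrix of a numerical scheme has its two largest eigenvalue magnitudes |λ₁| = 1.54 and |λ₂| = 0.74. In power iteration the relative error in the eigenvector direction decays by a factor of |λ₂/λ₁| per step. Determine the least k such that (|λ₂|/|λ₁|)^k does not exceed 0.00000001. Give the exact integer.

|λ₂/λ₁| = 0.74/1.54 = 0.48052
Need k ≥ ln(0.00000001) / ln(0.48052) = -18.4207 / -0.7329 ≈ 25.134
Smallest integer k satisfying the bound: 26

26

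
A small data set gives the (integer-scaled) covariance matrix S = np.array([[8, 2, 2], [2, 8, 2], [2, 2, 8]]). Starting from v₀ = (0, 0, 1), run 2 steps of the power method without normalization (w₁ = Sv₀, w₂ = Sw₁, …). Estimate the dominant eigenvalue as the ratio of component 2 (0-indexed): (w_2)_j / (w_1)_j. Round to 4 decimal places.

λ ≈ 9.0000

w1 = Sv₀ = (8·0 + 2·0 + 2·1; 2·0 + 8·0 + 2·1; 2·0 + 2·0 + 8·1) = (2, 2, 8)
w2 = Sw1 = (8·2 + 2·2 + 2·8; 2·2 + 8·2 + 2·8; 2·2 + 2·2 + 8·8) = (36, 36, 72)
Ratio at component: 72 / 8 = 9.0000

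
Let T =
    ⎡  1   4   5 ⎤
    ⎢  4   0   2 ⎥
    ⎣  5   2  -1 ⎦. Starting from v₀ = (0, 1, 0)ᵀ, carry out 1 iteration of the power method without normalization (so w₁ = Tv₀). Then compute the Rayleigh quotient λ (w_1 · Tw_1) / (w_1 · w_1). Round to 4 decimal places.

w1 = Tv₀ = (4, 0, 2)
Tw1 = (14, 20, 18)
w1·Tw1 = 4·14 + 0·20 + 2·18 = 92; w1·w1 = 4·4 + 0·0 + 2·2 = 20
λ ≈ 92/20 = 4.6000

4.6000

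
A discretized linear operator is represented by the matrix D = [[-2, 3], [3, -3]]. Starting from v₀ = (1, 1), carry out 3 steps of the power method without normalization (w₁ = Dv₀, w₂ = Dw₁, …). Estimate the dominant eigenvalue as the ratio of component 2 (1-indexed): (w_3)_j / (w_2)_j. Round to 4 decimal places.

-5.0000

w1 = Dv₀ = ((-2)·1 + 3·1; 3·1 + (-3)·1) = (1, 0)
w2 = Dw1 = ((-2)·1 + 3·0; 3·1 + (-3)·0) = (-2, 3)
w3 = Dw2 = (13, -15)
Ratio at component: -15 / 3 = -5.0000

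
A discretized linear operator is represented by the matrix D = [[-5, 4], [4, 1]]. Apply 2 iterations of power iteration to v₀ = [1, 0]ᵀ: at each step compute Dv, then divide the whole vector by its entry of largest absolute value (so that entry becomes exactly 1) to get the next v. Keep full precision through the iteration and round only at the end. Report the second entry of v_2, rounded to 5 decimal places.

-0.39024

Dv0 = (-5.000000, 4.000000); divide by -5.000000 → v1 = (1.000000, -0.800000)
Dv1 = (-8.200000, 3.200000); divide by -8.200000 → v2 = (1.000000, -0.390244)
Requested entry of v2: -16/41 = -0.39024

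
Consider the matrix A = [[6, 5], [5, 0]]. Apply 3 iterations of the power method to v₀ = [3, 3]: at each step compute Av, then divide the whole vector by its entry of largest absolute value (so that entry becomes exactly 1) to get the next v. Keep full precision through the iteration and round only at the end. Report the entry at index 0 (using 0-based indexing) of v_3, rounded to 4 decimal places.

Av0 = (33.00000, 15.00000); divide by 33.00000 → v1 = (1.00000, 0.45455)
Av1 = (8.27273, 5.00000); divide by 8.27273 → v2 = (1.00000, 0.60440)
Av2 = (9.02198, 5.00000); divide by 9.02198 → v3 = (1.00000, 0.55420)
Requested entry of v3: 2463/2463 = 1.0000

1.0000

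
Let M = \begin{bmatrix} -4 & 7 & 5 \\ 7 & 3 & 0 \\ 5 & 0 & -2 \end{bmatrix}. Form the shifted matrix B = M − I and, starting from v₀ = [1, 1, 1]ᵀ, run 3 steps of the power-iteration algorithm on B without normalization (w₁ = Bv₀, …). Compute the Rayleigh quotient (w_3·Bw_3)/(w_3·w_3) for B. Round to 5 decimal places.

6.27999

B = M − I has rows (-5, 7, 5); (7, 2, 0); (5, 0, -3)
w1 = Bv₀ = ((-5)·1 + 7·1 + 5·1; 7·1 + 2·1 + 0·1; 5·1 + 0·1 + (-3)·1) = (7, 9, 2)
w2 = Bw1 = ((-5)·7 + 7·9 + 5·2; 7·7 + 2·9 + 0·2; 5·7 + 0·9 + (-3)·2) = (38, 67, 29)
w3 = Bw2 = (424, 400, 103)
Bw3 = (1195, 3768, 1811)
w3·Bw3 = 2200413; w3·w3 = 350385; μ ≈ 2200413/350385 = 6.27999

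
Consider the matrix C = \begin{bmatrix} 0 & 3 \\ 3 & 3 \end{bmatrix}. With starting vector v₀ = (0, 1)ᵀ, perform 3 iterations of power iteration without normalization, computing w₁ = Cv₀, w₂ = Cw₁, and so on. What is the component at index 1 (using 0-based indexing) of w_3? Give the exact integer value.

w1 = Cv₀ = (3, 3)
w2 = Cw1 = (9, 18)
w3 = Cw2 = (54, 81)
The requested component of w3 is 81.

81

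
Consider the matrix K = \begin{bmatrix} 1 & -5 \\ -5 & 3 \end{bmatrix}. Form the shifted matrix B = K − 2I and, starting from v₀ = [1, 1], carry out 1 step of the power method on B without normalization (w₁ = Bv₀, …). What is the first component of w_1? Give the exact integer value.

-6

B = K − 2I has rows (-1, -5); (-5, 1)
w1 = Bv₀ = ((-1)·1 + (-5)·1; (-5)·1 + 1·1) = (-6, -4)
Requested component of w1: -6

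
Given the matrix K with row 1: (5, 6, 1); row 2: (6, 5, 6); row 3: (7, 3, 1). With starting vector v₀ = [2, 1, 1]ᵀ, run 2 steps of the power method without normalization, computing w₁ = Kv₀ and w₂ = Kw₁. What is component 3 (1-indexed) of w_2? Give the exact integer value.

206

w1 = Kv₀ = (5·2 + 6·1 + 1·1; 6·2 + 5·1 + 6·1; 7·2 + 3·1 + 1·1) = (17, 23, 18)
w2 = Kw1 = (5·17 + 6·23 + 1·18; 6·17 + 5·23 + 6·18; 7·17 + 3·23 + 1·18) = (241, 325, 206)
The requested component of w2 is 206.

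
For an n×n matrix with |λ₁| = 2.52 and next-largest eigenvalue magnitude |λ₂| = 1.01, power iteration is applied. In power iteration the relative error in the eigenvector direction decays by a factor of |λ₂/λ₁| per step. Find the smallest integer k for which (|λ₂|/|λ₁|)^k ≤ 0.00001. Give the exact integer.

13

|λ₂/λ₁| = 1.01/2.52 = 0.40079
Need k ≥ ln(0.00001) / ln(0.40079) = -11.5129 / -0.9143 ≈ 12.592
Smallest integer k satisfying the bound: 13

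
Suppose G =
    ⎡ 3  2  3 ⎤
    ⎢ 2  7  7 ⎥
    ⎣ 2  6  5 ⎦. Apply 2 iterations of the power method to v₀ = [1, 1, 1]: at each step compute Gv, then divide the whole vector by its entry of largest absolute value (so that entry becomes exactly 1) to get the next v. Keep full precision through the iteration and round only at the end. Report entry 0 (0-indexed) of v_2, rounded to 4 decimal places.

0.4338

Gv0 = (8.00000, 16.00000, 13.00000); divide by 16.00000 → v1 = (0.50000, 1.00000, 0.81250)
Gv1 = (5.93750, 13.68750, 11.06250); divide by 13.68750 → v2 = (0.43379, 1.00000, 0.80822)
Requested entry of v2: 95/219 = 0.4338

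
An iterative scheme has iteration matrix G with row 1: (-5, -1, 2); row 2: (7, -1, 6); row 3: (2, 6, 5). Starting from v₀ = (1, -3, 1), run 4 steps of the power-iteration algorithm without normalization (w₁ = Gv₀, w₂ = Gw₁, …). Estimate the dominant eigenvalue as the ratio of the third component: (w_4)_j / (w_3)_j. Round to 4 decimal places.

w1 = Gv₀ = (0, 16, -11)
w2 = Gw1 = (-38, -82, 41)
w3 = Gw2 = (354, 62, -363)
w4 = Gw3 = (-2558, 238, -735)
Ratio at component: -735 / -363 = 2.0248

λ ≈ 2.0248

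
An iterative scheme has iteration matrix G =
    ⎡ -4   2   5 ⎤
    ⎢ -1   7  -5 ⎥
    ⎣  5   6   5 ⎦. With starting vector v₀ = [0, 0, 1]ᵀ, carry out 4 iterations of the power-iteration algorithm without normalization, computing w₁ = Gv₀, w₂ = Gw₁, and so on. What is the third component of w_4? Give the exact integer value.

w1 = Gv₀ = ((-4)·0 + 2·0 + 5·1; (-1)·0 + 7·0 + (-5)·1; 5·0 + 6·0 + 5·1) = (5, -5, 5)
w2 = Gw1 = ((-4)·5 + 2·(-5) + 5·5; (-1)·5 + 7·(-5) + (-5)·5; 5·5 + 6·(-5) + 5·5) = (-5, -65, 20)
w3 = Gw2 = (-10, -550, -315)
w4 = Gw3 = (-2635, -2265, -4925)
The requested component of w4 is -4925.

-4925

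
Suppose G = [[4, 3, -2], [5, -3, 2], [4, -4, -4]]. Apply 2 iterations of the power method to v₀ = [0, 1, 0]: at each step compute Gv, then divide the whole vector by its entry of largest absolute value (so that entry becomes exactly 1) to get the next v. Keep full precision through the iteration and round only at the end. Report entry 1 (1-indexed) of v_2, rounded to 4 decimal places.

Gv0 = (3.00000, -3.00000, -4.00000); divide by -4.00000 → v1 = (-0.75000, 0.75000, 1.00000)
Gv1 = (-2.75000, -4.00000, -10.00000); divide by -10.00000 → v2 = (0.27500, 0.40000, 1.00000)
Requested entry of v2: 11/40 = 0.2750

0.2750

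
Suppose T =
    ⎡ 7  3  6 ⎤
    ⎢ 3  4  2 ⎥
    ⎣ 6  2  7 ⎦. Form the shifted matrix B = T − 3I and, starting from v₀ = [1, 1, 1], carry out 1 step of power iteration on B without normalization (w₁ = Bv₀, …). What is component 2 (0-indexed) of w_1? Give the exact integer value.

B = T − 3I has rows (4, 3, 6); (3, 1, 2); (6, 2, 4)
w1 = Bv₀ = (4·1 + 3·1 + 6·1; 3·1 + 1·1 + 2·1; 6·1 + 2·1 + 4·1) = (13, 6, 12)
Requested component of w1: 12

12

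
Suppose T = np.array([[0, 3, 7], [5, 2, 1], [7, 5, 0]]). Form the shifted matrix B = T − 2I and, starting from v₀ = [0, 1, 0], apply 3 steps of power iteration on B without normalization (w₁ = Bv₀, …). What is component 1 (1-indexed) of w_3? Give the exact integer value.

B = T − 2I has rows (-2, 3, 7); (5, 0, 1); (7, 5, -2)
w1 = Bv₀ = (3, 0, 5)
w2 = Bw1 = (29, 20, 11)
w3 = Bw2 = (79, 156, 281)
Requested component of w3: 79

79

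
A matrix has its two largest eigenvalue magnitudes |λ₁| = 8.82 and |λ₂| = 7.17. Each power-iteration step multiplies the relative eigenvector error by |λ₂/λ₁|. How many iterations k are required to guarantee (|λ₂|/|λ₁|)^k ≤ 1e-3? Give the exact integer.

34

|λ₂/λ₁| = 7.17/8.82 = 0.81293
Need k ≥ ln(1e-3) / ln(0.81293) = -6.9078 / -0.2071 ≈ 33.352
Smallest integer k satisfying the bound: 34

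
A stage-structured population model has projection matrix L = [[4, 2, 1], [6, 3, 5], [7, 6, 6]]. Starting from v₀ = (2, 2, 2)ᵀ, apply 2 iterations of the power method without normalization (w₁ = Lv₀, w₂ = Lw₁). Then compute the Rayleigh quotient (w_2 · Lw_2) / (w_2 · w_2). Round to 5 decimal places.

λ ≈ 12.43091

w1 = Lv₀ = (4·2 + 2·2 + 1·2; 6·2 + 3·2 + 5·2; 7·2 + 6·2 + 6·2) = (14, 28, 38)
w2 = Lw1 = (4·14 + 2·28 + 1·38; 6·14 + 3·28 + 5·38; 7·14 + 6·28 + 6·38) = (150, 358, 494)
Lw2 = (1810, 4444, 6162)
w2·Lw2 = 150·1810 + 358·4444 + 494·6162 = 4906480; w2·w2 = 150·150 + 358·358 + 494·494 = 394700
λ ≈ 4906480/394700 = 12.43091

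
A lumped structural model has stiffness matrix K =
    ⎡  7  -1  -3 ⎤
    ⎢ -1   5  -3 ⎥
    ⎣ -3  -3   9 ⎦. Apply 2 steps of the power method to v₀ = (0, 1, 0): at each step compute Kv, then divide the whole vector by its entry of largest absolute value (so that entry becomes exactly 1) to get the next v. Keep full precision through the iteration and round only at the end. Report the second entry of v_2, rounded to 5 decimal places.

-0.89744

Kv0 = (-1.000000, 5.000000, -3.000000); divide by 5.000000 → v1 = (-0.200000, 1.000000, -0.600000)
Kv1 = (-0.600000, 7.000000, -7.800000); divide by -7.800000 → v2 = (0.076923, -0.897436, 1.000000)
Requested entry of v2: 35/-39 = -0.89744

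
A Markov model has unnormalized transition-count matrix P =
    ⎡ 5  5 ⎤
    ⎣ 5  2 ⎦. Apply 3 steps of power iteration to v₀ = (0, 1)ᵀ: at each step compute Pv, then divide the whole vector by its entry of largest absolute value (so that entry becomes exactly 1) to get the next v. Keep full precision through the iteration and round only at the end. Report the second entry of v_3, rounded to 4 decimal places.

Pv0 = (5.00000, 2.00000); divide by 5.00000 → v1 = (1.00000, 0.40000)
Pv1 = (7.00000, 5.80000); divide by 7.00000 → v2 = (1.00000, 0.82857)
Pv2 = (9.14286, 6.65714); divide by 9.14286 → v3 = (1.00000, 0.72813)
Requested entry of v3: 233/320 = 0.7281

0.7281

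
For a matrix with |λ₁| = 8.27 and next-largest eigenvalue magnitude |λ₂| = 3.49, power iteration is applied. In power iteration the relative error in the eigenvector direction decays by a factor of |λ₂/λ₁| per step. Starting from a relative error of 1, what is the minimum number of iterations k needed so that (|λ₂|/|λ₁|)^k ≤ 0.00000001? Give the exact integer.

22

|λ₂/λ₁| = 3.49/8.27 = 0.42201
Need k ≥ ln(0.00000001) / ln(0.42201) = -18.4207 / -0.8627 ≈ 21.352
Smallest integer k satisfying the bound: 22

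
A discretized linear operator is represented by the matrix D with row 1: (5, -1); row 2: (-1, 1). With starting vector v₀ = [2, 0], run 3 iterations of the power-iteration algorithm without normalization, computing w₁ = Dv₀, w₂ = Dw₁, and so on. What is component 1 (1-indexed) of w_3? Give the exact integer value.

w1 = Dv₀ = (5·2 + (-1)·0; (-1)·2 + 1·0) = (10, -2)
w2 = Dw1 = (5·10 + (-1)·(-2); (-1)·10 + 1·(-2)) = (52, -12)
w3 = Dw2 = (272, -64)
The requested component of w3 is 272.

272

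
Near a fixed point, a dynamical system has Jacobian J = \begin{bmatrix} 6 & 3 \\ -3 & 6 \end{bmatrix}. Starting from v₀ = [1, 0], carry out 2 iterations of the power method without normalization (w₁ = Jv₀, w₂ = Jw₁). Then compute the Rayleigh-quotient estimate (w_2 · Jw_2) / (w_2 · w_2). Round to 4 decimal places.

w1 = Jv₀ = (6·1 + 3·0; (-3)·1 + 6·0) = (6, -3)
w2 = Jw1 = (6·6 + 3·(-3); (-3)·6 + 6·(-3)) = (27, -36)
Jw2 = (54, -297)
w2·Jw2 = 27·54 + (-36)·(-297) = 12150; w2·w2 = 27·27 + (-36)·(-36) = 2025
λ ≈ 12150/2025 = 6.0000

λ ≈ 6.0000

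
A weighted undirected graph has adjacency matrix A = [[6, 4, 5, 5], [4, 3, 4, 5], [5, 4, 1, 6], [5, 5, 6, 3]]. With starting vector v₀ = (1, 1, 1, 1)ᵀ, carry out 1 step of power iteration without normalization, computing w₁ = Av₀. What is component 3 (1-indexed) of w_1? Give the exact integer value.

w1 = Av₀ = (6·1 + 4·1 + 5·1 + 5·1; 4·1 + 3·1 + 4·1 + 5·1; 5·1 + 4·1 + 1·1 + 6·1; 5·1 + 5·1 + 6·1 + 3·1) = (20, 16, 16, 19)
The requested component of w1 is 16.

16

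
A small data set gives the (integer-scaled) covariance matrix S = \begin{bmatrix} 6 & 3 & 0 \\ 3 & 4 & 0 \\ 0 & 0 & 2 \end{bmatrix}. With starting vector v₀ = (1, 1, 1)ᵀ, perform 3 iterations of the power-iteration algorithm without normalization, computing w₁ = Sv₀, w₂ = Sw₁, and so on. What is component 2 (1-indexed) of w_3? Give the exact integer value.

445

w1 = Sv₀ = (6·1 + 3·1 + 0·1; 3·1 + 4·1 + 0·1; 0·1 + 0·1 + 2·1) = (9, 7, 2)
w2 = Sw1 = (6·9 + 3·7 + 0·2; 3·9 + 4·7 + 0·2; 0·9 + 0·7 + 2·2) = (75, 55, 4)
w3 = Sw2 = (615, 445, 8)
The requested component of w3 is 445.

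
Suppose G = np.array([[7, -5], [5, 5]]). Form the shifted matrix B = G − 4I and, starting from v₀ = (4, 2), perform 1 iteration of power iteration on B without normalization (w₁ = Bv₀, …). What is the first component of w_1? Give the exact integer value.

B = G − 4I has rows (3, -5); (5, 1)
w1 = Bv₀ = (3·4 + (-5)·2; 5·4 + 1·2) = (2, 22)
Requested component of w1: 2

2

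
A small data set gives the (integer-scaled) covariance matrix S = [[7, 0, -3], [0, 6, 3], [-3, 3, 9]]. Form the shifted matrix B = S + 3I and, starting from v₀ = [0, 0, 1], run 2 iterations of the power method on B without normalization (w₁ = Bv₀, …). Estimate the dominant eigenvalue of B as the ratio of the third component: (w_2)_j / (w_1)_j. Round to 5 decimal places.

B = S + 3I has rows (10, 0, -3); (0, 9, 3); (-3, 3, 12)
w1 = Bv₀ = (10·0 + 0·0 + (-3)·1; 0·0 + 9·0 + 3·1; (-3)·0 + 3·0 + 12·1) = (-3, 3, 12)
w2 = Bw1 = (10·(-3) + 0·3 + (-3)·12; 0·(-3) + 9·3 + 3·12; (-3)·(-3) + 3·3 + 12·12) = (-66, 63, 162)
Ratio: 162/12 = 13.50000

13.50000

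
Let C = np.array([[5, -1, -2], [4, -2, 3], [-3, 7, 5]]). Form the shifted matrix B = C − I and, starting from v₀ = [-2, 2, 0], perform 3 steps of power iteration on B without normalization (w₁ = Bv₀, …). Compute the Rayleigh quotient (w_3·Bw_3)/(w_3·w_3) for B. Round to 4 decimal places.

μ ≈ 0.8395

B = C − I has rows (4, -1, -2); (4, -3, 3); (-3, 7, 4)
w1 = Bv₀ = (-10, -14, 20)
w2 = Bw1 = (-66, 62, 12)
w3 = Bw2 = (-350, -414, 680)
Bw3 = (-2346, 1882, 872)
w3·Bw3 = 634912; w3·w3 = 756296; μ ≈ 634912/756296 = 0.8395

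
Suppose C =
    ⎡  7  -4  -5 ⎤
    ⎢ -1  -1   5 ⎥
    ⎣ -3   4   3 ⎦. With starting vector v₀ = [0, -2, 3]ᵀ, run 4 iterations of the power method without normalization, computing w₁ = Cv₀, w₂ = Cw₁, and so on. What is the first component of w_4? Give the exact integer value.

w1 = Cv₀ = (7·0 + (-4)·(-2) + (-5)·3; (-1)·0 + (-1)·(-2) + 5·3; (-3)·0 + 4·(-2) + 3·3) = (-7, 17, 1)
w2 = Cw1 = (7·(-7) + (-4)·17 + (-5)·1; (-1)·(-7) + (-1)·17 + 5·1; (-3)·(-7) + 4·17 + 3·1) = (-122, -5, 92)
w3 = Cw2 = (-1294, 587, 622)
w4 = Cw3 = (-14516, 3817, 8096)
The requested component of w4 is -14516.

-14516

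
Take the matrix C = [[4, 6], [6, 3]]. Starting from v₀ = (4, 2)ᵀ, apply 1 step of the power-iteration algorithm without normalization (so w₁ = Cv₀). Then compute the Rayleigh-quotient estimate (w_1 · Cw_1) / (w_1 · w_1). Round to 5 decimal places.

w1 = Cv₀ = (4·4 + 6·2; 6·4 + 3·2) = (28, 30)
Cw1 = (292, 258)
w1·Cw1 = 28·292 + 30·258 = 15916; w1·w1 = 28·28 + 30·30 = 1684
λ ≈ 15916/1684 = 9.45131

λ ≈ 9.45131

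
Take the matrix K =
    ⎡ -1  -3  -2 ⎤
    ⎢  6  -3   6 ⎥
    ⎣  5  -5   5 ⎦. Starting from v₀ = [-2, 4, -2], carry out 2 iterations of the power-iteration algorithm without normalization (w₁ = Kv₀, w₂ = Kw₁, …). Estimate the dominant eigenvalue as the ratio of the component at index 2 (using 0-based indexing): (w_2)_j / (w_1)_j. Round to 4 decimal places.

1.2500

w1 = Kv₀ = (-6, -36, -40)
w2 = Kw1 = (194, -168, -50)
Ratio at component: -50 / -40 = 1.2500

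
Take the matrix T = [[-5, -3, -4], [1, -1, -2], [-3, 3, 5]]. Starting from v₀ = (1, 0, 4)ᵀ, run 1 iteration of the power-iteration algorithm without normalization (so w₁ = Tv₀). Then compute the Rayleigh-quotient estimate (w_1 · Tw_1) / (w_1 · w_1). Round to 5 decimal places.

w1 = Tv₀ = ((-5)·1 + (-3)·0 + (-4)·4; 1·1 + (-1)·0 + (-2)·4; (-3)·1 + 3·0 + 5·4) = (-21, -7, 17)
Tw1 = (58, -48, 127)
w1·Tw1 = (-21)·58 + (-7)·(-48) + 17·127 = 1277; w1·w1 = (-21)·(-21) + (-7)·(-7) + 17·17 = 779
λ ≈ 1277/779 = 1.63928

1.63928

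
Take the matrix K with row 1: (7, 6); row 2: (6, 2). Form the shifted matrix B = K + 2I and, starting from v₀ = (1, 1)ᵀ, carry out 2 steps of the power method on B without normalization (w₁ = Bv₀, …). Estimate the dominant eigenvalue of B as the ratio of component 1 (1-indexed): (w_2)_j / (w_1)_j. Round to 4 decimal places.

B = K + 2I has rows (9, 6); (6, 4)
w1 = Bv₀ = (9·1 + 6·1; 6·1 + 4·1) = (15, 10)
w2 = Bw1 = (9·15 + 6·10; 6·15 + 4·10) = (195, 130)
Ratio: 195/15 = 13.0000

μ ≈ 13.0000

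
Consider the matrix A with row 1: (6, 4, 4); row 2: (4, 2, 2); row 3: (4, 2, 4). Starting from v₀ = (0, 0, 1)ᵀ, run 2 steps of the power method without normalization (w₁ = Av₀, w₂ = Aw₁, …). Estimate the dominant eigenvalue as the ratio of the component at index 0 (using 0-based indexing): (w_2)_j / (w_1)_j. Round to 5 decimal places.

w1 = Av₀ = (6·0 + 4·0 + 4·1; 4·0 + 2·0 + 2·1; 4·0 + 2·0 + 4·1) = (4, 2, 4)
w2 = Aw1 = (6·4 + 4·2 + 4·4; 4·4 + 2·2 + 2·4; 4·4 + 2·2 + 4·4) = (48, 28, 36)
Ratio at component: 48 / 4 = 12.00000

12.00000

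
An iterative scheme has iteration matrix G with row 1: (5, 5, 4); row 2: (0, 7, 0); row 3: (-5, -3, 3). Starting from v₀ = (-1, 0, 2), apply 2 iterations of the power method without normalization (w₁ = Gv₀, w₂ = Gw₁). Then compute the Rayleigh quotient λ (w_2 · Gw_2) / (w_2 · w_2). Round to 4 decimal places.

w1 = Gv₀ = (5·(-1) + 5·0 + 4·2; 0·(-1) + 7·0 + 0·2; (-5)·(-1) + (-3)·0 + 3·2) = (3, 0, 11)
w2 = Gw1 = (5·3 + 5·0 + 4·11; 0·3 + 7·0 + 0·11; (-5)·3 + (-3)·0 + 3·11) = (59, 0, 18)
Gw2 = (367, 0, -241)
w2·Gw2 = 59·367 + 0·0 + 18·(-241) = 17315; w2·w2 = 59·59 + 0·0 + 18·18 = 3805
λ ≈ 17315/3805 = 4.5506

λ ≈ 4.5506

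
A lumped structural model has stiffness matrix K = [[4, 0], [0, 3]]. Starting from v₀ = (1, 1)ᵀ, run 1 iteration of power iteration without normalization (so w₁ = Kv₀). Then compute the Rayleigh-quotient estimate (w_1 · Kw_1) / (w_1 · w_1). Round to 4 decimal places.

w1 = Kv₀ = (4·1 + 0·1; 0·1 + 3·1) = (4, 3)
Kw1 = (16, 9)
w1·Kw1 = 4·16 + 3·9 = 91; w1·w1 = 4·4 + 3·3 = 25
λ ≈ 91/25 = 3.6400

λ ≈ 3.6400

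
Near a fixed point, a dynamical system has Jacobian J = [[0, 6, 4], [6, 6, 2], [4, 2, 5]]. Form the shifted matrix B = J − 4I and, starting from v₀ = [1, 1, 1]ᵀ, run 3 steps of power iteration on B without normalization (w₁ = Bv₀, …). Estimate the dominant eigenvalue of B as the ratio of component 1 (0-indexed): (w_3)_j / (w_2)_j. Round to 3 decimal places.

B = J − 4I has rows (-4, 6, 4); (6, 2, 2); (4, 2, 1)
w1 = Bv₀ = ((-4)·1 + 6·1 + 4·1; 6·1 + 2·1 + 2·1; 4·1 + 2·1 + 1·1) = (6, 10, 7)
w2 = Bw1 = ((-4)·6 + 6·10 + 4·7; 6·6 + 2·10 + 2·7; 4·6 + 2·10 + 1·7) = (64, 70, 51)
w3 = Bw2 = (368, 626, 447)
Ratio: 626/70 = 8.943

μ ≈ 8.943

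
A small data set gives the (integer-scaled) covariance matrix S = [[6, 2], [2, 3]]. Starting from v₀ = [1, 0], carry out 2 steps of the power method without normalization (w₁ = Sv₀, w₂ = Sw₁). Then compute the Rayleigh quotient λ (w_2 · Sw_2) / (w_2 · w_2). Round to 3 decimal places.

6.992

w1 = Sv₀ = (6·1 + 2·0; 2·1 + 3·0) = (6, 2)
w2 = Sw1 = (6·6 + 2·2; 2·6 + 3·2) = (40, 18)
Sw2 = (276, 134)
w2·Sw2 = 40·276 + 18·134 = 13452; w2·w2 = 40·40 + 18·18 = 1924
λ ≈ 13452/1924 = 6.992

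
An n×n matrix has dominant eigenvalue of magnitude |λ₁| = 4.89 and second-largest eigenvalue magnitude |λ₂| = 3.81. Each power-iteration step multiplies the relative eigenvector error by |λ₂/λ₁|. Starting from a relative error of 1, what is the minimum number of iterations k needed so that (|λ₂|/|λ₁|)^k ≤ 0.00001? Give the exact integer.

47

|λ₂/λ₁| = 3.81/4.89 = 0.77914
Need k ≥ ln(0.00001) / ln(0.77914) = -11.5129 / -0.2496 ≈ 46.132
Smallest integer k satisfying the bound: 47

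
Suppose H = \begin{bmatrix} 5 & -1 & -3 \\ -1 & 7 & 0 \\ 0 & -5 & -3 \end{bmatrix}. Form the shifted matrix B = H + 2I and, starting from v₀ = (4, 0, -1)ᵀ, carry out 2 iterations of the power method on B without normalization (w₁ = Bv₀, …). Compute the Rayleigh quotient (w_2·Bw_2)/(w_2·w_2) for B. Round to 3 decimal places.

B = H + 2I has rows (7, -1, -3); (-1, 9, 0); (0, -5, -1)
w1 = Bv₀ = (7·4 + (-1)·0 + (-3)·(-1); (-1)·4 + 9·0 + 0·(-1); 0·4 + (-5)·0 + (-1)·(-1)) = (31, -4, 1)
w2 = Bw1 = (7·31 + (-1)·(-4) + (-3)·1; (-1)·31 + 9·(-4) + 0·1; 0·31 + (-5)·(-4) + (-1)·1) = (218, -67, 19)
Bw2 = (1536, -821, 316)
w2·Bw2 = 395859; w2·w2 = 52374; μ ≈ 395859/52374 = 7.558

μ ≈ 7.558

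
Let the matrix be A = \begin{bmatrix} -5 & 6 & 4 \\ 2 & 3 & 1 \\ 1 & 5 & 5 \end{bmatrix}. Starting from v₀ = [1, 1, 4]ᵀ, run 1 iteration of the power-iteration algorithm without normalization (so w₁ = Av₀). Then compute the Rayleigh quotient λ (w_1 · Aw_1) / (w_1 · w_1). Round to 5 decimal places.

w1 = Av₀ = (17, 9, 26)
Aw1 = (73, 87, 192)
w1·Aw1 = 17·73 + 9·87 + 26·192 = 7016; w1·w1 = 17·17 + 9·9 + 26·26 = 1046
λ ≈ 7016/1046 = 6.70746

λ ≈ 6.70746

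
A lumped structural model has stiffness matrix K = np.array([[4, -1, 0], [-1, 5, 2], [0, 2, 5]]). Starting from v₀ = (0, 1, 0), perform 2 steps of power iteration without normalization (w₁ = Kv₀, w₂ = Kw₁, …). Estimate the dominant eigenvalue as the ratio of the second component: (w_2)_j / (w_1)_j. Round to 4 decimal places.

6.0000

w1 = Kv₀ = (4·0 + (-1)·1 + 0·0; (-1)·0 + 5·1 + 2·0; 0·0 + 2·1 + 5·0) = (-1, 5, 2)
w2 = Kw1 = (4·(-1) + (-1)·5 + 0·2; (-1)·(-1) + 5·5 + 2·2; 0·(-1) + 2·5 + 5·2) = (-9, 30, 20)
Ratio at component: 30 / 5 = 6.0000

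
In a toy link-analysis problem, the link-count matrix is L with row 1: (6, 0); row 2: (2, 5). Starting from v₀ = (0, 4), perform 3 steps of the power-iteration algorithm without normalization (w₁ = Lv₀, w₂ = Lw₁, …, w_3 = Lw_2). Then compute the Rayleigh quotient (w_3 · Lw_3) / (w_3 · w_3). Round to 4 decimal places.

5.0000

w1 = Lv₀ = (6·0 + 0·4; 2·0 + 5·4) = (0, 20)
w2 = Lw1 = (6·0 + 0·20; 2·0 + 5·20) = (0, 100)
w3 = Lw2 = (0, 500)
Lw3 = (0, 2500)
w3·Lw3 = 0·0 + 500·2500 = 1250000; w3·w3 = 0·0 + 500·500 = 250000
λ ≈ 1250000/250000 = 5.0000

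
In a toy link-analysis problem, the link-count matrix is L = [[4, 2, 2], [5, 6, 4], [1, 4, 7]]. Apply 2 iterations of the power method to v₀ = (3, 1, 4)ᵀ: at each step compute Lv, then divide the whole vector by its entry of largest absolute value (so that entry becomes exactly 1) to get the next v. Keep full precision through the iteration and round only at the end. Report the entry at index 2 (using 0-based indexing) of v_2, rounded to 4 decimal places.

Lv0 = (22.00000, 37.00000, 35.00000); divide by 37.00000 → v1 = (0.59459, 1.00000, 0.94595)
Lv1 = (6.27027, 12.75676, 11.21622); divide by 12.75676 → v2 = (0.49153, 1.00000, 0.87924)
Requested entry of v2: 415/472 = 0.8792

0.8792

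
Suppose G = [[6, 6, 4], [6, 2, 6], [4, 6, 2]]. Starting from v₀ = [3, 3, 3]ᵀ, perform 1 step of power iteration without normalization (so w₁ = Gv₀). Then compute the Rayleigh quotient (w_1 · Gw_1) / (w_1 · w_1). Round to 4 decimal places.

w1 = Gv₀ = (6·3 + 6·3 + 4·3; 6·3 + 2·3 + 6·3; 4·3 + 6·3 + 2·3) = (48, 42, 36)
Gw1 = (684, 588, 516)
w1·Gw1 = 48·684 + 42·588 + 36·516 = 76104; w1·w1 = 48·48 + 42·42 + 36·36 = 5364
λ ≈ 76104/5364 = 14.1879

λ ≈ 14.1879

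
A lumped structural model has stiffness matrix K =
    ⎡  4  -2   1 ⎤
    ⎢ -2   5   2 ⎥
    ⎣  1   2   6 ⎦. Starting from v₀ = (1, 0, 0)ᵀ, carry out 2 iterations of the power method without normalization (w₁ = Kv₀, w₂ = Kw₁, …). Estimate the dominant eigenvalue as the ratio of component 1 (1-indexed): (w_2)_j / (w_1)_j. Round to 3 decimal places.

w1 = Kv₀ = (4·1 + (-2)·0 + 1·0; (-2)·1 + 5·0 + 2·0; 1·1 + 2·0 + 6·0) = (4, -2, 1)
w2 = Kw1 = (4·4 + (-2)·(-2) + 1·1; (-2)·4 + 5·(-2) + 2·1; 1·4 + 2·(-2) + 6·1) = (21, -16, 6)
Ratio at component: 21 / 4 = 5.250

λ ≈ 5.250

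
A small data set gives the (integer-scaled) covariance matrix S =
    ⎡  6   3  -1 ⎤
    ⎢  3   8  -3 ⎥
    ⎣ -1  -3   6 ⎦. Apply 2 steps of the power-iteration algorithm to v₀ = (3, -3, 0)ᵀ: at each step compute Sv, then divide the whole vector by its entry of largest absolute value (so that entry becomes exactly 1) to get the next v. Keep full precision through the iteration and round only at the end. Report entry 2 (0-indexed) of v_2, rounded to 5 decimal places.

Sv0 = (9.000000, -15.000000, 6.000000); divide by -15.000000 → v1 = (-0.600000, 1.000000, -0.400000)
Sv1 = (-0.200000, 7.400000, -4.800000); divide by 7.400000 → v2 = (-0.027027, 1.000000, -0.648649)
Requested entry of v2: 72/-111 = -0.64865

-0.64865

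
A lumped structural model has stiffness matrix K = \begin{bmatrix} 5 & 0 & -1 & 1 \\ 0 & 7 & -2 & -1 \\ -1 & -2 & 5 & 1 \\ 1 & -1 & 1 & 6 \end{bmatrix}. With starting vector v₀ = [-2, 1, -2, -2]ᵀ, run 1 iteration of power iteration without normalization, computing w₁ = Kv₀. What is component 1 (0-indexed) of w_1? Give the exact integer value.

w1 = Kv₀ = (-10, 13, -12, -17)
The requested component of w1 is 13.

13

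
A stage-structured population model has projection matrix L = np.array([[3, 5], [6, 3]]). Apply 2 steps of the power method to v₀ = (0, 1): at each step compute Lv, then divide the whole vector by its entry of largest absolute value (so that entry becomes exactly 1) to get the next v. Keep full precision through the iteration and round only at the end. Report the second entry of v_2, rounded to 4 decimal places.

Lv0 = (5.00000, 3.00000); divide by 5.00000 → v1 = (1.00000, 0.60000)
Lv1 = (6.00000, 7.80000); divide by 7.80000 → v2 = (0.76923, 1.00000)
Requested entry of v2: 39/39 = 1.0000

1.0000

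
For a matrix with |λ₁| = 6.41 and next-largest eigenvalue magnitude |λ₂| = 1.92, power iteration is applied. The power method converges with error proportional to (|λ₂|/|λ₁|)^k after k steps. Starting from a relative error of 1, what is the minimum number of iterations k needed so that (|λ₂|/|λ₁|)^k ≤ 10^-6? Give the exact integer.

12

|λ₂/λ₁| = 1.92/6.41 = 0.29953
Need k ≥ ln(10^-6) / ln(0.29953) = -13.8155 / -1.2055 ≈ 11.460
Smallest integer k satisfying the bound: 12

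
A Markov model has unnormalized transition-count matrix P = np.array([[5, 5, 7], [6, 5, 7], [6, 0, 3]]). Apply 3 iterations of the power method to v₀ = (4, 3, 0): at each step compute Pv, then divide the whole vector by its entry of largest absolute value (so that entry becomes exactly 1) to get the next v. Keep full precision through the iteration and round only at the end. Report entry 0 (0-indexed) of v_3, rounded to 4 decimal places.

0.9333

Pv0 = (35.00000, 39.00000, 24.00000); divide by 39.00000 → v1 = (0.89744, 1.00000, 0.61538)
Pv1 = (13.79487, 14.69231, 7.23077); divide by 14.69231 → v2 = (0.93892, 1.00000, 0.49215)
Pv2 = (13.13962, 14.07853, 7.10995); divide by 14.07853 → v3 = (0.93331, 1.00000, 0.50502)
Requested entry of v3: 7529/8067 = 0.9333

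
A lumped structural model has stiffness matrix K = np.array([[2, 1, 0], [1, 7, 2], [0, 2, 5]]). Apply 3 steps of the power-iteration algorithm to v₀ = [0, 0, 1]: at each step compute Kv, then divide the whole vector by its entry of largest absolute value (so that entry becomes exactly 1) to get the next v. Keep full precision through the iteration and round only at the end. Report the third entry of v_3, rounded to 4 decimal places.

Kv0 = (0.00000, 2.00000, 5.00000); divide by 5.00000 → v1 = (0.00000, 0.40000, 1.00000)
Kv1 = (0.40000, 4.80000, 5.80000); divide by 5.80000 → v2 = (0.06897, 0.82759, 1.00000)
Kv2 = (0.96552, 7.86207, 6.65517); divide by 7.86207 → v3 = (0.12281, 1.00000, 0.84649)
Requested entry of v3: 193/228 = 0.8465

0.8465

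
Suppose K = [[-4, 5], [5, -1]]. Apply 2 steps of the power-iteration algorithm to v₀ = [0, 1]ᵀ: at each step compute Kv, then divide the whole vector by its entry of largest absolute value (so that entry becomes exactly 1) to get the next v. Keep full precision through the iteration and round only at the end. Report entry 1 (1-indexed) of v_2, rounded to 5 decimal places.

-0.96154

Kv0 = (5.000000, -1.000000); divide by 5.000000 → v1 = (1.000000, -0.200000)
Kv1 = (-5.000000, 5.200000); divide by 5.200000 → v2 = (-0.961538, 1.000000)
Requested entry of v2: -25/26 = -0.96154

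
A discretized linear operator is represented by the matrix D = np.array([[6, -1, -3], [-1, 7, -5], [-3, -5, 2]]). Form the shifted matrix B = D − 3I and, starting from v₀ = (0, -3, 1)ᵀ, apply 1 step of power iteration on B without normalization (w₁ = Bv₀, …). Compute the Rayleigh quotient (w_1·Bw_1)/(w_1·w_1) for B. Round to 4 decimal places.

B = D − 3I has rows (3, -1, -3); (-1, 4, -5); (-3, -5, -1)
w1 = Bv₀ = (3·0 + (-1)·(-3) + (-3)·1; (-1)·0 + 4·(-3) + (-5)·1; (-3)·0 + (-5)·(-3) + (-1)·1) = (0, -17, 14)
Bw1 = (-25, -138, 71)
w1·Bw1 = 3340; w1·w1 = 485; μ ≈ 3340/485 = 6.8866

μ ≈ 6.8866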